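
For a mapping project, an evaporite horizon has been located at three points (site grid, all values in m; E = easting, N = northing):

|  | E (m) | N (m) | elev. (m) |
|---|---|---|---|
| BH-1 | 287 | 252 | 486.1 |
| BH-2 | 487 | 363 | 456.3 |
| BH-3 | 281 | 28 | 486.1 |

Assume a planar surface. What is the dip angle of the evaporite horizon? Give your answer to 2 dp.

Let the plane be z = a·E + b·N + c.
BH-2−BH-1: 200a + 111b = −29.8;  BH-3−BH-1: −6a − 224b = 0.
Solving gives a = −0.15125, b = 0.00405.
Gradient magnitude |∇z| = √(a² + b²) = √(0.02288 + 0.00002) = 0.15130.
True dip = arctan(0.15130) = 8.60°, dipping toward E (azimuth ≈ 092°).

8.60°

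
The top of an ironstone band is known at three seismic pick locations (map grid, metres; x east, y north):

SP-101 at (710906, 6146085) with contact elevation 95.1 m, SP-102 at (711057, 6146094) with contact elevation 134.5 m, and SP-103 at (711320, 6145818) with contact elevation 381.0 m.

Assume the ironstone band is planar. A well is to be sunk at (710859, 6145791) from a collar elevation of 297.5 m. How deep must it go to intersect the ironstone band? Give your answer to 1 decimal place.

37.1 m

Two edge vectors: SP-101→SP-102 = (151, 9, 39.4), SP-101→SP-103 = (414, -267, 285.9).
Normal n = (SP-101→SP-102) × (SP-101→SP-103) = (13092.9, -26859.3, -44043).
So ∂z/∂x = −n_x/n_z = 0.297275390 and ∂z/∂y = −n_y/n_z = −0.609842654.
Intercept c from SP-101: 95.1 − 211334.86 + 3748144.79 = 3536905.03.
At (710859, 6145791): z_contact = 211320.89 − 3747965.49 + 3536905.03 = 260.42 m.
Depth below ground = 297.5 − 260.42 = 37.1 m.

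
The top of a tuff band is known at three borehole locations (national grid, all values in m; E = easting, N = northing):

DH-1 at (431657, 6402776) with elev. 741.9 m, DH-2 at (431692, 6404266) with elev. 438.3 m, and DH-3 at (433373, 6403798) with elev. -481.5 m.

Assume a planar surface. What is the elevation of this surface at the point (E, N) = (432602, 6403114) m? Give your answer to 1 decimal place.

Let the plane be z = a·E + b·N + c.
DH-2−DH-1: 35a + 1490b = −303.6;  DH-3−DH-1: 1716a + 1022b = −1223.4.
Solving gives a = −0.599978105, b = −0.189664944.
Then c = 741.9 − a·431657 − b·6402776 = 1474108.80.
At (432602, 6403114): z = −259551.7 − 1214446.3 + 1474108.80 = 110.8 m.

110.8 m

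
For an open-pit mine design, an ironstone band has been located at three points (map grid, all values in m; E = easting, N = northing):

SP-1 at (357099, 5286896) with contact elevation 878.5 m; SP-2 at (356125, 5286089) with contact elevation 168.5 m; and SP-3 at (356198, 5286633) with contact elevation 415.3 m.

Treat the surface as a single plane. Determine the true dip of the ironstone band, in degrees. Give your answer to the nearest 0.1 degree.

29.4°

Let the plane be z = a·E + b·N + c.
SP-2−SP-1: −974a − 807b = −710;  SP-3−SP-1: −901a − 263b = −463.2.
Solving gives a = 0.39723, b = 0.40037.
Gradient magnitude |∇z| = √(a² + b²) = √(0.15779 + 0.16030) = 0.56399.
True dip = arctan(0.56399) = 29.4°, dipping toward SW (azimuth ≈ 225°).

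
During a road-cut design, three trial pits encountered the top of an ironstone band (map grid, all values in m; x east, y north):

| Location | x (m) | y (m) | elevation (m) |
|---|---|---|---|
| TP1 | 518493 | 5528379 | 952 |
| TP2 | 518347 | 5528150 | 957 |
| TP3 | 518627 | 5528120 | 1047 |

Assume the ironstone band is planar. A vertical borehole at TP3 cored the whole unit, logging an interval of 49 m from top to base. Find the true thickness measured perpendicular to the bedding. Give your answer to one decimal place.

46.0 m

Let the plane be z = a·x + b·y + c.
TP2−TP1: −146a − 229b = 5;  TP3−TP1: 134a − 259b = 95.
Solving gives a = 0.29869, b = −0.21226.
|∇z| = √(a²+b²) = 0.36643, so dip δ = arctan(0.36643) = 20.12°.
True thickness = vertical thickness × cos δ = 49 × cos 20.12° = 46.0 m.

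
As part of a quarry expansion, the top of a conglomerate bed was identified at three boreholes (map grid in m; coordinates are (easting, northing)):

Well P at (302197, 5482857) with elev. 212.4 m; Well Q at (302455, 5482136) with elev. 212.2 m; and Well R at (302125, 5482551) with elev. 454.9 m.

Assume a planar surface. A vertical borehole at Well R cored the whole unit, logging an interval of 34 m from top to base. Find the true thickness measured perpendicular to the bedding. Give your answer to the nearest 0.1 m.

19.6 m

Two edge vectors: Well P→Well Q = (258, -721, -0.2), Well P→Well R = (-72, -306, 242.5).
Normal n = (Well P→Well Q) × (Well P→Well R) = (-174903.7, -62550.6, -130860).
So ∂z/∂E = −n_x/n_z = −1.33657 and ∂z/∂N = −n_y/n_z = −0.47800.
|∇z| = √(a²+b²) = 1.41947, so dip δ = arctan(1.41947) = 54.84°.
True thickness = vertical thickness × cos δ = 34 × cos 54.84° = 19.6 m.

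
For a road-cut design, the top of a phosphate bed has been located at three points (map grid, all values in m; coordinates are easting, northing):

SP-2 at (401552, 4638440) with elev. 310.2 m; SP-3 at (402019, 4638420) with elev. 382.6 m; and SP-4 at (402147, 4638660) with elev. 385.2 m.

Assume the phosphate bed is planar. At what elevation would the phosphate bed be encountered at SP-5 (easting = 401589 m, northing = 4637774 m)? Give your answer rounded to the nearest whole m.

Two edge vectors: SP-2→SP-3 = (467, -20, 72.4), SP-2→SP-4 = (595, 220, 75).
Normal n = (SP-2→SP-3) × (SP-2→SP-4) = (-17428, 8053, 114640).
So ∂z/∂easting = −n_x/n_z = 0.15202373 and ∂z/∂northing = −n_y/n_z = −0.07024599.
Intercept c from SP-2: 310.2 − 61045.43 + 325831.80 = 265096.57.
At (401589, 4637774): z = 61051.1 − 325785.0 + 265096.57 = 362.6 m.

363 m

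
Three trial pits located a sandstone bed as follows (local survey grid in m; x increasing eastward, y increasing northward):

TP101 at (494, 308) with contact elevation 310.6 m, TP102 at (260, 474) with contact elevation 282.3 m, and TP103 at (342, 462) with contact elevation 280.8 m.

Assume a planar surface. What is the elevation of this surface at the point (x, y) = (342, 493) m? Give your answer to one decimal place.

273.1 m

Two edge vectors: TP101→TP102 = (-234, 166, -28.3), TP101→TP103 = (-152, 154, -29.8).
Normal n = (TP101→TP102) × (TP101→TP103) = (-588.6, -2671.6, -10804).
So ∂z/∂x = −n_x/n_z = −0.05448 and ∂z/∂y = −n_y/n_z = −0.24728.
Intercept c from TP101: 310.6 + 26.91 + 76.16 = 413.67.
At (342, 493): z = −18.6 − 121.9 + 413.67 = 273.1 m.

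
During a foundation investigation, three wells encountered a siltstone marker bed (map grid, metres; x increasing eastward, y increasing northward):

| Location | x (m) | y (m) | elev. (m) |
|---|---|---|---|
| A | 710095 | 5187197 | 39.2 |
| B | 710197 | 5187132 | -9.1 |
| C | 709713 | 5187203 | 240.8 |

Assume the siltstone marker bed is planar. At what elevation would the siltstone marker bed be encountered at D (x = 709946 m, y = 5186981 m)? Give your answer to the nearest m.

Let the plane be z = a·x + b·y + c.
B−A: 102a − 65b = −48.3;  C−A: −382a + 6b = 201.6.
Solving gives a = −0.52911884, b = −0.08723264.
Then c = 39.2 − a·710095 − b·5187197 = 828256.71.
At (709946, 5186981): z = −375645.8 − 452474.0 + 828256.71 = 136.9 m.

137 m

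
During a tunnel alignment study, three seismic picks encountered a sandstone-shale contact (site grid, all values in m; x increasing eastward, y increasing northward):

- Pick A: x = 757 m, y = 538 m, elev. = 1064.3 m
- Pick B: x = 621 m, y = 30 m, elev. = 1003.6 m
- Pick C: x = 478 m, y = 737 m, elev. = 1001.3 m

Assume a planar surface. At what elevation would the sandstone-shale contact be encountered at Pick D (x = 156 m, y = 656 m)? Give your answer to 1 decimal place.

Two edge vectors: Pick A→Pick B = (-136, -508, -60.7), Pick A→Pick C = (-279, 199, -63).
Normal n = (Pick A→Pick B) × (Pick A→Pick C) = (44083.3, 8367.3, -168796).
So ∂z/∂x = −n_x/n_z = 0.26116 and ∂z/∂y = −n_y/n_z = 0.04957.
Intercept c from Pick A: 1064.3 − 197.70 − 26.67 = 839.93.
At (156, 656): z = 40.7 + 32.5 + 839.93 = 913.2 m.

913.2 m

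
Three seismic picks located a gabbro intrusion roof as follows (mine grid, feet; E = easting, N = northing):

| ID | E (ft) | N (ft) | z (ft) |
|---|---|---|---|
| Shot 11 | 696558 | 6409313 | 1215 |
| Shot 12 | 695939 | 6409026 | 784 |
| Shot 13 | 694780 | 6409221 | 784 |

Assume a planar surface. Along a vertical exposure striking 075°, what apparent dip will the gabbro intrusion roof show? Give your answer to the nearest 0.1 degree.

24.9°

Let the plane be z = a·E + b·N + c.
Shot 12−Shot 11: −619a − 287b = −431;  Shot 13−Shot 11: −1778a − 92b = −431.
Solving gives a = 0.18539, b = 1.10189.
Unit vector along 075° is (sin 75°, cos 75°) = (0.9659, 0.2588).
Slope in that direction = a·(0.9659) + b·(0.2588) = 0.46426.
Apparent dip = arctan|0.46426| = 24.9° (true dip is 48.2°, so apparent ≤ true as expected).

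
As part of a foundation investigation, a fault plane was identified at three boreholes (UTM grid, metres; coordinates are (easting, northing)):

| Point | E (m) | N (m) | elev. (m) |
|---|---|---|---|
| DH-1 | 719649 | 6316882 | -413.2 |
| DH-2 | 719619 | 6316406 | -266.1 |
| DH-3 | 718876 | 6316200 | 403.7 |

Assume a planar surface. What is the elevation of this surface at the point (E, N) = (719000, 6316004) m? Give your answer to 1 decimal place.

351.1 m

Two edge vectors: DH-1→DH-2 = (-30, -476, 147.1), DH-1→DH-3 = (-773, -682, 816.9).
Normal n = (DH-1→DH-2) × (DH-1→DH-3) = (-288522.2, -89201.3, -347488).
So ∂z/∂E = −n_x/n_z = −0.830308385 and ∂z/∂N = −n_y/n_z = −0.256703253.
Intercept c from DH-1: -413.2 + 597530.60 + 1621564.16 = 2218681.56.
At (719000, 6316004): z = −596991.7 − 1621338.8 + 2218681.56 = 351.1 m.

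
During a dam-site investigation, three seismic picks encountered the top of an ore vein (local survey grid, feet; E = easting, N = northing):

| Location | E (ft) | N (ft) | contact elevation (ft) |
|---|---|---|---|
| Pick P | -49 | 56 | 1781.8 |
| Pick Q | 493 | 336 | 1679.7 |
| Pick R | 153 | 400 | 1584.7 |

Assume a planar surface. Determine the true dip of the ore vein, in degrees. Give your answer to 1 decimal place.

34.3°

Let the plane be z = a·E + b·N + c.
Pick Q−Pick P: 542a + 280b = −102.1;  Pick R−Pick P: 202a + 344b = −197.1.
Solving gives a = 0.15448, b = −0.66368.
Gradient magnitude |∇z| = √(a² + b²) = √(0.02387 + 0.44047) = 0.68142.
True dip = arctan(0.68142) = 34.3°, dipping toward NNW (azimuth ≈ 347°).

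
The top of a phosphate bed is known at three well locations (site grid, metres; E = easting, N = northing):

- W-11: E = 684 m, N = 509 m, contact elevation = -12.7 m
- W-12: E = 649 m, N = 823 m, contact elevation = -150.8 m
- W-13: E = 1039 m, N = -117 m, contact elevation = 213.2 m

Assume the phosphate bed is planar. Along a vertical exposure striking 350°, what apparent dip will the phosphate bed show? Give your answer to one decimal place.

Let the plane be z = a·E + b·N + c.
W-12−W-11: −35a + 314b = −138.1;  W-13−W-11: 355a − 626b = 225.9.
Solving gives a = −0.17327, b = −0.45912.
Unit vector along 350° is (sin 350°, cos 350°) = (-0.1736, 0.9848).
Slope in that direction = a·(-0.1736) + b·(0.9848) = −0.42206.
Apparent dip = arctan|0.42206| = 22.9° (true dip is 26.1°, so apparent ≤ true as expected).

22.9°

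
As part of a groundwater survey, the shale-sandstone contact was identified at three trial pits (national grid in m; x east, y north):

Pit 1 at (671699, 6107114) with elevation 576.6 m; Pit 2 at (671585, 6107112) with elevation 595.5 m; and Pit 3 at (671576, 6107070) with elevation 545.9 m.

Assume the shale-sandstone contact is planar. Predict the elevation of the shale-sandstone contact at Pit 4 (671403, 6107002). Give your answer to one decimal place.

495.3 m

Two edge vectors: Pit 1→Pit 2 = (-114, -2, 18.9), Pit 1→Pit 3 = (-123, -44, -30.7).
Normal n = (Pit 1→Pit 2) × (Pit 1→Pit 3) = (893, -5824.5, 4770).
So ∂z/∂x = −n_x/n_z = −0.187211740 and ∂z/∂y = −n_y/n_z = 1.221069182.
Intercept c from Pit 1: 576.6 + 125749.94 − 7457208.70 = −7330882.16.
At (671403, 6107002): z = −125694.5 + 7457071.9 − 7330882.16 = 495.3 m.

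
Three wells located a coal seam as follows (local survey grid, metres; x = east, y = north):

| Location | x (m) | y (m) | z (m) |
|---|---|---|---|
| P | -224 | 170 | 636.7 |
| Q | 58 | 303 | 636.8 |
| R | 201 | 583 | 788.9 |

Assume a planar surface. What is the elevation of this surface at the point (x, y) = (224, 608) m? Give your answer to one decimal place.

Let the plane be z = a·x + b·y + c.
Q−P: 282a + 133b = 0.1;  R−P: 425a + 413b = 152.2.
Solving gives a = −0.33702, b = 0.71534.
Then c = 636.7 − a·-224 − b·170 = 439.60.
At (224, 608): z = −75.5 + 434.9 + 439.60 = 799.0 m.

799.0 m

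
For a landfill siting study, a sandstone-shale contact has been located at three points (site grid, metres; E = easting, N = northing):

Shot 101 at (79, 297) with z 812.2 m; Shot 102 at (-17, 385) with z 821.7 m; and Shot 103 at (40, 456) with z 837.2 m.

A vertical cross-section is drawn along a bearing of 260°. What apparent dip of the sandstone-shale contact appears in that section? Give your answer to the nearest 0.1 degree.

Two edge vectors: Shot 101→Shot 102 = (-96, 88, 9.5), Shot 101→Shot 103 = (-39, 159, 25).
Normal n = (Shot 101→Shot 102) × (Shot 101→Shot 103) = (689.5, 2029.5, -11832).
So ∂z/∂E = −n_x/n_z = 0.05827 and ∂z/∂N = −n_y/n_z = 0.17153.
Unit vector along 260° is (sin 260°, cos 260°) = (-0.9848, -0.1736).
Slope in that direction = a·(-0.9848) + b·(-0.1736) = −0.08717.
Apparent dip = arctan|0.08717| = 5.0° (true dip is 10.3°, so apparent ≤ true as expected).

5.0°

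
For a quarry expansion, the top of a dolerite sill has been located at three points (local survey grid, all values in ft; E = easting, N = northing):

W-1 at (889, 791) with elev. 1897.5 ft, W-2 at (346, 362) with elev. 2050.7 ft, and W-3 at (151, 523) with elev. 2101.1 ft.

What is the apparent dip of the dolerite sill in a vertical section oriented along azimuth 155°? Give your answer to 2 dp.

Let the plane be z = a·E + b·N + c.
W-2−W-1: −543a − 429b = 153.2;  W-3−W-1: −738a − 268b = 203.6.
Solving gives a = −0.27056, b = −0.01465.
Unit vector along 155° is (sin 155°, cos 155°) = (0.4226, -0.9063).
Slope in that direction = a·(0.4226) + b·(-0.9063) = −0.10106.
Apparent dip = arctan|0.10106| = 5.77° (true dip is 15.2°, so apparent ≤ true as expected).

5.77°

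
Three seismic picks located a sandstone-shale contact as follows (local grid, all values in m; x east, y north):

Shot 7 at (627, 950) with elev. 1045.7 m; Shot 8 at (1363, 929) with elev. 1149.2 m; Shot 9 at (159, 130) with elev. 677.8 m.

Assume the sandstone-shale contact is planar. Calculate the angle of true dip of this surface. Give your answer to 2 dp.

21.44°

Let the plane be z = a·x + b·y + c.
Shot 8−Shot 7: 736a − 21b = 103.5;  Shot 9−Shot 7: −468a − 820b = −367.9.
Solving gives a = 0.15097, b = 0.36250.
Gradient magnitude |∇z| = √(a² + b²) = √(0.02279 + 0.13140) = 0.39268.
True dip = arctan(0.39268) = 21.44°, dipping toward SSW (azimuth ≈ 203°).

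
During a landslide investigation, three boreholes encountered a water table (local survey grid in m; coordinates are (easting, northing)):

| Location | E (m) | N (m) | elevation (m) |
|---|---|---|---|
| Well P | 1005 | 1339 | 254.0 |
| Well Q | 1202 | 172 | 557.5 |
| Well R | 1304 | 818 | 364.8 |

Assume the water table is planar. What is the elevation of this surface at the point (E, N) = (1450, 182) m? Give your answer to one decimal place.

525.7 m

Two edge vectors: Well P→Well Q = (197, -1167, 303.5), Well P→Well R = (299, -521, 110.8).
Normal n = (Well P→Well Q) × (Well P→Well R) = (28819.9, 68918.9, 246296).
So ∂z/∂E = −n_x/n_z = −0.117013 and ∂z/∂N = −n_y/n_z = −0.279821.
Intercept c from Well P: 254 + 117.60 + 374.68 = 746.28.
At (1450, 182): z = −169.7 − 50.9 + 746.28 = 525.7 m.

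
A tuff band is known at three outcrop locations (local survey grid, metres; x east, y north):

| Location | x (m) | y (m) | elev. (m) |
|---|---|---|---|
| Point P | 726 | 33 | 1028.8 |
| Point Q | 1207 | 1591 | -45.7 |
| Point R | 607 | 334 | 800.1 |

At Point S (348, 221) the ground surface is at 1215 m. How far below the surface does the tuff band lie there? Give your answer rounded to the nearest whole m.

359 m

Let the plane be z = a·x + b·y + c.
Point Q−Point P: 481a + 1558b = −1074.5;  Point R−Point P: −119a + 301b = −228.7.
Solving gives a = 0.09961, b = −0.72042.
Then c = 1028.8 − a·726 − b·33 = 980.26.
At (348, 221): z_contact = 34.7 − 159.2 + 980.26 = 855.7 m.
Depth below ground = 1215 − 855.7 = 359 m.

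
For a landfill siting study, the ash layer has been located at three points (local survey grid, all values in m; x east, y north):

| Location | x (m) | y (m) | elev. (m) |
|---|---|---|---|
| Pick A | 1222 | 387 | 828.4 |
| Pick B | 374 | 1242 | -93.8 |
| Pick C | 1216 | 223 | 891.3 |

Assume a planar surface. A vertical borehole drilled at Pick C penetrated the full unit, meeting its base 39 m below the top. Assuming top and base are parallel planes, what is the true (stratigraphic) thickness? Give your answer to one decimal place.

30.6 m

Let the plane be z = a·x + b·y + c.
Pick B−Pick A: −848a + 855b = −922.2;  Pick C−Pick A: −6a − 164b = 62.9.
Solving gives a = 0.67587, b = −0.40826.
|∇z| = √(a²+b²) = 0.78960, so dip δ = arctan(0.78960) = 38.29°.
True thickness = vertical thickness × cos δ = 39 × cos 38.29° = 30.6 m.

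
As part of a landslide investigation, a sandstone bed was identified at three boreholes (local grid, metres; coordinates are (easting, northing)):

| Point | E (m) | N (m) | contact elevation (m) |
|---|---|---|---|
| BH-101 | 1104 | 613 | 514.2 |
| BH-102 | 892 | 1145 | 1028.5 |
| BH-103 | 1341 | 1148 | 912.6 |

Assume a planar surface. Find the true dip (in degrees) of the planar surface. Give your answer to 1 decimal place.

Let the plane be z = a·E + b·N + c.
BH-102−BH-101: −212a + 532b = 514.3;  BH-103−BH-101: 237a + 535b = 398.4.
Solving gives a = −0.26389, b = 0.86157.
Gradient magnitude |∇z| = √(a² + b²) = √(0.06964 + 0.74231) = 0.90108.
True dip = arctan(0.90108) = 42.0°, dipping toward SSE (azimuth ≈ 163°).

42.0°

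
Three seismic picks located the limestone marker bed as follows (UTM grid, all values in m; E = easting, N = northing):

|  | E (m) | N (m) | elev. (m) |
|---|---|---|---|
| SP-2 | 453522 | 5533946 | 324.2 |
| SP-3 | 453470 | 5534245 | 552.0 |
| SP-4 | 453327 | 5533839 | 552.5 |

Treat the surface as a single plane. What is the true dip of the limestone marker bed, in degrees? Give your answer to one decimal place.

Let the plane be z = a·E + b·N + c.
SP-3−SP-2: −52a + 299b = 227.8;  SP-4−SP-2: −195a − 107b = 228.3.
Solving gives a = −1.45041, b = 0.50963.
Gradient magnitude |∇z| = √(a² + b²) = √(2.10369 + 0.25972) = 1.53734.
True dip = arctan(1.53734) = 57.0°, dipping toward ESE (azimuth ≈ 109°).

57.0°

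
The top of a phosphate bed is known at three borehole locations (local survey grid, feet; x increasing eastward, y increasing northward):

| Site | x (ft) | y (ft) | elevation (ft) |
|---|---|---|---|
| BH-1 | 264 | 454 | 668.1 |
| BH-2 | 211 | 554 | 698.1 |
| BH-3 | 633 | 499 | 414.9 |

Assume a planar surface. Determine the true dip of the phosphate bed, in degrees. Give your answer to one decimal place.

Let the plane be z = a·x + b·y + c.
BH-2−BH-1: −53a + 100b = 30;  BH-3−BH-1: 369a + 45b = −253.2.
Solving gives a = −0.67889, b = −0.05981.
Gradient magnitude |∇z| = √(a² + b²) = √(0.46088 + 0.00358) = 0.68151.
True dip = arctan(0.68151) = 34.3°, dipping toward E (azimuth ≈ 085°).

34.3°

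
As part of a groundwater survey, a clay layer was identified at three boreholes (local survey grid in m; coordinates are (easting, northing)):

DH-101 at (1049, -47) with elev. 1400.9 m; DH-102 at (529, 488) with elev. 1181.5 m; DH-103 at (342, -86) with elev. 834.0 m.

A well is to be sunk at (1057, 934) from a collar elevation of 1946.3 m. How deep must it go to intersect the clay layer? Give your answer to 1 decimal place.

Two edge vectors: DH-101→DH-102 = (-520, 535, -219.4), DH-101→DH-103 = (-707, -39, -566.9).
Normal n = (DH-101→DH-102) × (DH-101→DH-103) = (-311848.1, -139672.2, 398525).
So ∂z/∂E = −n_x/n_z = 0.782506 and ∂z/∂N = −n_y/n_z = 0.350473.
Intercept c from DH-101: 1400.9 − 820.85 + 16.47 = 596.52.
At (1057, 934): z_contact = 827.11 + 327.34 + 596.52 = 1750.97 m.
Depth below ground = 1946.3 − 1750.97 = 195.3 m.

195.3 m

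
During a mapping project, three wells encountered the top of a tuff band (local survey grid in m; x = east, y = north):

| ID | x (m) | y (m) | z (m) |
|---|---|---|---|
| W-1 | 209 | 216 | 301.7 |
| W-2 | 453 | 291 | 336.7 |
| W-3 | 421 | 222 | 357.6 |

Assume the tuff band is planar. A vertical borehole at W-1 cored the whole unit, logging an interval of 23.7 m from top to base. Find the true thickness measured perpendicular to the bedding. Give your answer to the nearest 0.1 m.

21.1 m

Let the plane be z = a·x + b·y + c.
W-2−W-1: 244a + 75b = 35;  W-3−W-1: 212a + 6b = 55.9.
Solving gives a = 0.27587, b = −0.43084.
|∇z| = √(a²+b²) = 0.51159, so dip δ = arctan(0.51159) = 27.09°.
True thickness = vertical thickness × cos δ = 23.7 × cos 27.09° = 21.1 m.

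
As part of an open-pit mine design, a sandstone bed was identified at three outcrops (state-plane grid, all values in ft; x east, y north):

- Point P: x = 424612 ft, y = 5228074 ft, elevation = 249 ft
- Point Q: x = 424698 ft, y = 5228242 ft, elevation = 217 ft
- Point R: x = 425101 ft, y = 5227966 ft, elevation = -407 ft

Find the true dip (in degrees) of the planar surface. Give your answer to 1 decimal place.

Two edge vectors: Point P→Point Q = (86, 168, -32), Point P→Point R = (489, -108, -656).
Normal n = (Point P→Point Q) × (Point P→Point R) = (-113664, 40768, -91440).
So ∂z/∂x = −n_x/n_z = −1.24304 and ∂z/∂y = −n_y/n_z = 0.44584.
Gradient magnitude |∇z| = √(a² + b²) = √(1.54516 + 0.19878) = 1.32058.
True dip = arctan(1.32058) = 52.9°, dipping toward ESE (azimuth ≈ 110°).

52.9°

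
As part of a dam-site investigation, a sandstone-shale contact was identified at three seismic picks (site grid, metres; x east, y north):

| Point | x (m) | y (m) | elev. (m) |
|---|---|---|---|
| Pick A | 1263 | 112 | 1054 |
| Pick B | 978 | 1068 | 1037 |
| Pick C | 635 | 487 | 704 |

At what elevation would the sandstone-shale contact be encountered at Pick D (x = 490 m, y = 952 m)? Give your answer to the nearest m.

691 m

Two edge vectors: Pick A→Pick B = (-285, 956, -17), Pick A→Pick C = (-628, 375, -350).
Normal n = (Pick A→Pick B) × (Pick A→Pick C) = (-328225, -89074, 493493).
So ∂z/∂x = −n_x/n_z = 0.66511 and ∂z/∂y = −n_y/n_z = 0.18050.
Intercept c from Pick A: 1054 − 840.03 − 20.22 = 193.76.
At (490, 952): z = 325.9 + 171.8 + 193.76 = 691.5 m.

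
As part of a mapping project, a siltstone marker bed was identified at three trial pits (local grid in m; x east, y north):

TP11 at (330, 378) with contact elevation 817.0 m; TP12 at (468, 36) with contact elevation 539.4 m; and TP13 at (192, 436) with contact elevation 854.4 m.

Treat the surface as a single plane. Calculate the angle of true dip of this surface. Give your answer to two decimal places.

40.36°

Let the plane be z = a·x + b·y + c.
TP12−TP11: 138a − 342b = −277.6;  TP13−TP11: −138a + 58b = 37.4.
Solving gives a = 0.08446, b = 0.84577.
Gradient magnitude |∇z| = √(a² + b²) = √(0.00713 + 0.71533) = 0.84998.
True dip = arctan(0.84998) = 40.36°, dipping toward S (azimuth ≈ 186°).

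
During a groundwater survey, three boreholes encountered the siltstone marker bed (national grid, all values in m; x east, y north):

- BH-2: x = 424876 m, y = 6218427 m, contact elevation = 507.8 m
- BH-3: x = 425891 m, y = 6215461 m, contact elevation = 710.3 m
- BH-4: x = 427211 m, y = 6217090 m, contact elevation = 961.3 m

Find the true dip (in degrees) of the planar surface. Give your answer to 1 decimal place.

Let the plane be z = a·x + b·y + c.
BH-3−BH-2: 1015a − 2966b = 202.5;  BH-4−BH-2: 2335a − 1337b = 453.5.
Solving gives a = 0.19293, b = −0.00225.
Gradient magnitude |∇z| = √(a² + b²) = √(0.03722 + 0.00001) = 0.19294.
True dip = arctan(0.19294) = 10.9°, dipping toward W (azimuth ≈ 271°).

10.9°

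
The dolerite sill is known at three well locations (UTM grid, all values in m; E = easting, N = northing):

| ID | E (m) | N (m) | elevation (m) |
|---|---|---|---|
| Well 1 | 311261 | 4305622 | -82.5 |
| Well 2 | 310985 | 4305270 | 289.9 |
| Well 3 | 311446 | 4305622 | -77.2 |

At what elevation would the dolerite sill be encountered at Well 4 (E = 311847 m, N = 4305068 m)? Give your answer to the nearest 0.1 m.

Two edge vectors: Well 1→Well 2 = (-276, -352, 372.4), Well 1→Well 3 = (185, 0, 5.3).
Normal n = (Well 1→Well 2) × (Well 1→Well 3) = (-1865.6, 70356.8, 65120).
So ∂z/∂E = −n_x/n_z = 0.028648649 and ∂z/∂N = −n_y/n_z = −1.080417690.
Intercept c from Well 1: -82.5 − 8917.21 + 4651870.18 = 4642870.47.
At (311847, 4305068): z = 8934.0 − 4651271.6 + 4642870.47 = 532.8 m.

532.8 m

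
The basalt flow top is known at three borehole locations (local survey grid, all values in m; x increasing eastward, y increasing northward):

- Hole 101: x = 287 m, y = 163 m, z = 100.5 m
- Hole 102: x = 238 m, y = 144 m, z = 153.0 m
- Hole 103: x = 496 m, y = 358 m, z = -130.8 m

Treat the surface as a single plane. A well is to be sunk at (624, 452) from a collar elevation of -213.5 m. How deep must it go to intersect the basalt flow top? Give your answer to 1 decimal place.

57.3 m

Let the plane be z = a·x + b·y + c.
Hole 102−Hole 101: −49a − 19b = 52.5;  Hole 103−Hole 101: 209a + 195b = −231.3.
Solving gives a = −1.04635, b = −0.06468.
Then c = 100.5 − a·287 − b·163 = 411.35.
At (624, 452): z_contact = −652.92 − 29.24 + 411.35 = -270.81 m.
Depth below ground = -213.5 − (-270.81) = 57.3 m.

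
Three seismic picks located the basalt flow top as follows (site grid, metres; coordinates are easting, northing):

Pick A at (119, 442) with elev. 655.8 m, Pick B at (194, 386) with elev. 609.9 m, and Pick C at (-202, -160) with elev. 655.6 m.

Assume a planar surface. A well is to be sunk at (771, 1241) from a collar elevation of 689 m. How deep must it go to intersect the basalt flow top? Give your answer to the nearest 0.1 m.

131.8 m

Let the plane be z = a·easting + b·northing + c.
Pick B−Pick A: 75a − 56b = −45.9;  Pick C−Pick A: −321a − 602b = −0.2.
Solving gives a = −0.437547, b = 0.233642.
Then c = 655.8 − a·119 − b·442 = 604.60.
At (771, 1241): z_contact = −337.35 + 289.95 + 604.60 = 557.20 m.
Depth below ground = 689 − 557.20 = 131.8 m.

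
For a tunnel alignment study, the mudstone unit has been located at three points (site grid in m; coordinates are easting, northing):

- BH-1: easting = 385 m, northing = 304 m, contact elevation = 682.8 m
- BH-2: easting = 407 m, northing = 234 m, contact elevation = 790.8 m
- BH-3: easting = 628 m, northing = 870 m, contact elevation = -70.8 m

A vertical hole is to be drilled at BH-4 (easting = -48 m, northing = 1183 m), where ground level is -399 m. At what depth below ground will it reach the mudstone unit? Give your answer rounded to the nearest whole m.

Two edge vectors: BH-1→BH-2 = (22, -70, 108), BH-1→BH-3 = (243, 566, -753.6).
Normal n = (BH-1→BH-2) × (BH-1→BH-3) = (-8376, 42823.2, 29462).
So ∂z/∂easting = −n_x/n_z = 0.28430 and ∂z/∂northing = −n_y/n_z = −1.45351.
Intercept c from BH-1: 682.8 − 109.45 + 441.87 = 1015.21.
At (-48, 1183): z_contact = −13.6 − 1719.5 + 1015.21 = -717.9 m.
Depth below ground = -399 − (-717.9) = 319 m.

319 m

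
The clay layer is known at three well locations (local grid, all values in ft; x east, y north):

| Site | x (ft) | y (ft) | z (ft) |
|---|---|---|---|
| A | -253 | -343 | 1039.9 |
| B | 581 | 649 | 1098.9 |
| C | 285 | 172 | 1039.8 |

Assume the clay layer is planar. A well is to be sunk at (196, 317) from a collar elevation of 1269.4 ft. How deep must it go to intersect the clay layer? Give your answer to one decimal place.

159.3 ft

Two edge vectors: A→B = (834, 992, 59), A→C = (538, 515, -0.1).
Normal n = (A→B) × (A→C) = (-30484.2, 31825.4, -104186).
So ∂z/∂x = −n_x/n_z = −0.29259 and ∂z/∂y = −n_y/n_z = 0.30547.
Intercept c from A: 1039.9 − 74.03 + 104.78 = 1070.65.
At (196, 317): z_contact = −57.35 + 96.83 + 1070.65 = 1110.13 ft.
Depth below ground = 1269.4 − 1110.13 = 159.3 ft.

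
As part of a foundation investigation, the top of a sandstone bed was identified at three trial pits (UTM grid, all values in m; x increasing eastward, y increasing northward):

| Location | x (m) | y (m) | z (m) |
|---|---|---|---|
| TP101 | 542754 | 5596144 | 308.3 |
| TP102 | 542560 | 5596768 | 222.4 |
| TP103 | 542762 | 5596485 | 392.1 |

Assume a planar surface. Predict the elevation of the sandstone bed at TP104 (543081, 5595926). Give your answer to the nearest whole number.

636 m

Two edge vectors: TP101→TP102 = (-194, 624, -85.9), TP101→TP103 = (8, 341, 83.8).
Normal n = (TP101→TP102) × (TP101→TP103) = (81583.1, 15570, -71146).
So ∂z/∂x = −n_x/n_z = 1.14669974 and ∂z/∂y = −n_y/n_z = 0.21884575.
Intercept c from TP101: 308.3 − 622375.87 − 1224692.35 = −1846759.93.
At (543081, 5595926): z = 622750.8 + 1224644.6 − 1846759.93 = 635.6 m.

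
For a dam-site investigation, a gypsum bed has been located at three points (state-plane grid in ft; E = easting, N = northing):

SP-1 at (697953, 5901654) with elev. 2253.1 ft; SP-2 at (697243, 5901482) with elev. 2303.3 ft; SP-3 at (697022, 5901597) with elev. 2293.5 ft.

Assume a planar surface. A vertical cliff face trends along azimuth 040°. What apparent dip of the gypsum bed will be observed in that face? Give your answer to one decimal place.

7.8°

Let the plane be z = a·E + b·N + c.
SP-2−SP-1: −710a − 172b = 50.2;  SP-3−SP-1: −931a − 57b = 40.4.
Solving gives a = −0.03416, b = −0.15086.
Unit vector along 040° is (sin 40°, cos 40°) = (0.6428, 0.7660).
Slope in that direction = a·(0.6428) + b·(0.7660) = −0.13752.
Apparent dip = arctan|0.13752| = 7.8° (true dip is 8.8°, so apparent ≤ true as expected).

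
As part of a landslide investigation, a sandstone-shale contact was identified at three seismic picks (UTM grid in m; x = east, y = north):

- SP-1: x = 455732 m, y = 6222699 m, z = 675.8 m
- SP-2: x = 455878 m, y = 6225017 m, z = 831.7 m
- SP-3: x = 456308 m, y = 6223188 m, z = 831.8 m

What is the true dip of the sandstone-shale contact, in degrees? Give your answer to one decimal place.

13.1°

Let the plane be z = a·x + b·y + c.
SP-2−SP-1: 146a + 2318b = 155.9;  SP-3−SP-1: 576a + 489b = 156.
Solving gives a = 0.22581, b = 0.05303.
Gradient magnitude |∇z| = √(a² + b²) = √(0.05099 + 0.00281) = 0.23195.
True dip = arctan(0.23195) = 13.1°, dipping toward WSW (azimuth ≈ 257°).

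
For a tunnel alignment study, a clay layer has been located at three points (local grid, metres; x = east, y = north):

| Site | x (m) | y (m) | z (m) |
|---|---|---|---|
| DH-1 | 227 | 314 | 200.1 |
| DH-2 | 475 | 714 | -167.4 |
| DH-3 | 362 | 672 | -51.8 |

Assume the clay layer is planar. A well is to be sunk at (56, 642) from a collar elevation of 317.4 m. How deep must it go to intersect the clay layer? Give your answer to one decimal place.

87.1 m

Two edge vectors: DH-1→DH-2 = (248, 400, -367.5), DH-1→DH-3 = (135, 358, -251.9).
Normal n = (DH-1→DH-2) × (DH-1→DH-3) = (30805, 12858.7, 34784).
So ∂z/∂x = −n_x/n_z = −0.88561 and ∂z/∂y = −n_y/n_z = −0.36967.
Intercept c from DH-1: 200.1 + 201.03 + 116.08 = 517.21.
At (56, 642): z_contact = −49.59 − 237.33 + 517.21 = 230.29 m.
Depth below ground = 317.4 − 230.29 = 87.1 m.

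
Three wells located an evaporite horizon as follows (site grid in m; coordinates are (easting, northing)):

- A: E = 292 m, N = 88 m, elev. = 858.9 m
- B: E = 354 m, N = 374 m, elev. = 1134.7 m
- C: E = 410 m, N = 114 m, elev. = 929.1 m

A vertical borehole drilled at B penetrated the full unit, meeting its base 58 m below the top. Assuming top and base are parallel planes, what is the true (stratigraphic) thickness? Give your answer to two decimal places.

Let the plane be z = a·E + b·N + c.
B−A: 62a + 286b = 275.8;  C−A: 118a + 26b = 70.2.
Solving gives a = 0.40162, b = 0.87727.
|∇z| = √(a²+b²) = 0.96483, so dip δ = arctan(0.96483) = 43.97°.
True thickness = vertical thickness × cos δ = 58 × cos 43.97° = 41.74 m.

41.74 m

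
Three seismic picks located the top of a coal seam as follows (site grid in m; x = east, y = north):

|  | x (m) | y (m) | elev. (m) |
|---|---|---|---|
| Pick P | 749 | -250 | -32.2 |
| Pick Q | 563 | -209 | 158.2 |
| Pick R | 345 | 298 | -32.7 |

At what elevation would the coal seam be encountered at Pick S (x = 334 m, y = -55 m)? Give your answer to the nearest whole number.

299 m

Let the plane be z = a·x + b·y + c.
Pick Q−Pick P: −186a + 41b = 190.4;  Pick R−Pick P: −404a + 548b = −0.5.
Solving gives a = −1.22253, b = −0.90219.
Then c = -32.2 − a·749 − b·-250 = 657.92.
At (334, -55): z = −408.3 + 49.6 + 657.92 = 299.2 m.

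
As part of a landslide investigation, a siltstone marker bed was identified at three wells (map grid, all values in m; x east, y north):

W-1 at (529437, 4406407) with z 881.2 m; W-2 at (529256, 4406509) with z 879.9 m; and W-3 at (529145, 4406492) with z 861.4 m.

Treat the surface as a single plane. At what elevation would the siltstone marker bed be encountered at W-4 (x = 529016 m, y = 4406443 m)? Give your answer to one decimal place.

Two edge vectors: W-1→W-2 = (-181, 102, -1.3), W-1→W-3 = (-292, 85, -19.8).
Normal n = (W-1→W-2) × (W-1→W-3) = (-1909.1, -3204.2, 14399).
So ∂z/∂x = −n_x/n_z = 0.132585596 and ∂z/∂y = −n_y/n_z = 0.222529342.
Intercept c from W-1: 881.2 − 70195.72 − 980554.85 = −1049869.37.
At (529016, 4406443): z = 70139.9 + 980562.9 − 1049869.37 = 833.4 m.

833.4 m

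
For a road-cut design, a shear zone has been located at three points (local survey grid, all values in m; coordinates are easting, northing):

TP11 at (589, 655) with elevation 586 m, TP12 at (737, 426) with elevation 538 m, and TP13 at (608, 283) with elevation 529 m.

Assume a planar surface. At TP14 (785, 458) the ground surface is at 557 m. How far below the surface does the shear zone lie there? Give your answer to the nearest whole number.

19 m

Let the plane be z = a·easting + b·northing + c.
TP12−TP11: 148a − 229b = −48;  TP13−TP11: 19a − 372b = −57.
Solving gives a = −0.09472, b = 0.14839.
Then c = 586 − a·589 − b·655 = 544.60.
At (785, 458): z_contact = −74.4 + 68.0 + 544.60 = 538.2 m.
Depth below ground = 557 − 538.2 = 19 m.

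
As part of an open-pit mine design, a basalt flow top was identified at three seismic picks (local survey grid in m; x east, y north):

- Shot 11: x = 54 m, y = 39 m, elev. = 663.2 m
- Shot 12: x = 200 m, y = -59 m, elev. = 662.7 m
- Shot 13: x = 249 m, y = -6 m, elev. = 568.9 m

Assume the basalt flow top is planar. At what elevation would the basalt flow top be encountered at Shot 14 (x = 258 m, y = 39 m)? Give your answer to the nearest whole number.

513 m

Two edge vectors: Shot 11→Shot 12 = (146, -98, -0.5), Shot 11→Shot 13 = (195, -45, -94.3).
Normal n = (Shot 11→Shot 12) × (Shot 11→Shot 13) = (9218.9, 13670.3, 12540).
So ∂z/∂x = −n_x/n_z = −0.73516 and ∂z/∂y = −n_y/n_z = −1.09014.
Intercept c from Shot 11: 663.2 + 39.70 + 42.52 = 745.41.
At (258, 39): z = −189.7 − 42.5 + 745.41 = 513.2 m.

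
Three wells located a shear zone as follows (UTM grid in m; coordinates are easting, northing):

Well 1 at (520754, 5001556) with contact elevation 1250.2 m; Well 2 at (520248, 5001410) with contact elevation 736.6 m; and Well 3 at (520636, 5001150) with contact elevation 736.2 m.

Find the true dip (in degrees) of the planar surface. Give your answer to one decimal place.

51.9°

Two edge vectors: Well 1→Well 2 = (-506, -146, -513.6), Well 1→Well 3 = (-118, -406, -514).
Normal n = (Well 1→Well 2) × (Well 1→Well 3) = (-133477.6, -199479.2, 188208).
So ∂z/∂easting = −n_x/n_z = 0.70920 and ∂z/∂northing = −n_y/n_z = 1.05989.
Gradient magnitude |∇z| = √(a² + b²) = √(0.50297 + 1.12336) = 1.27528.
True dip = arctan(1.27528) = 51.9°, dipping toward SW (azimuth ≈ 214°).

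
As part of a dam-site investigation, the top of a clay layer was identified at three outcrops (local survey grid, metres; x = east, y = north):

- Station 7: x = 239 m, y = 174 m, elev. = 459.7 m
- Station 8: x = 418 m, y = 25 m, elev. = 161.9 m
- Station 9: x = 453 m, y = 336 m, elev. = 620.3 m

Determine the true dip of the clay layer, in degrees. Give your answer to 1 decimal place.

Two edge vectors: Station 7→Station 8 = (179, -149, -297.8), Station 7→Station 9 = (214, 162, 160.6).
Normal n = (Station 7→Station 8) × (Station 7→Station 9) = (24314.2, -92476.6, 60884).
So ∂z/∂x = −n_x/n_z = −0.39935 and ∂z/∂y = −n_y/n_z = 1.51890.
Gradient magnitude |∇z| = √(a² + b²) = √(0.15948 + 2.30705) = 1.57052.
True dip = arctan(1.57052) = 57.5°, dipping toward SSE (azimuth ≈ 165°).

57.5°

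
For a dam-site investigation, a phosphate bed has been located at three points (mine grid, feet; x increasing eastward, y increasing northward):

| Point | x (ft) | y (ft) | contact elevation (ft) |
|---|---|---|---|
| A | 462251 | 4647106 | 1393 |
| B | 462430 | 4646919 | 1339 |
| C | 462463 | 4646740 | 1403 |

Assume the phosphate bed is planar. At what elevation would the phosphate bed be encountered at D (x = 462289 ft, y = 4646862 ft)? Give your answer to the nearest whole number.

Two edge vectors: A→B = (179, -187, -54), A→C = (212, -366, 10).
Normal n = (A→B) × (A→C) = (-21634, -13238, -25870).
So ∂z/∂x = −n_x/n_z = −0.83625821 and ∂z/∂y = −n_y/n_z = −0.51171241.
Intercept c from A: 1393 + 386561.20 + 2377981.80 = 2765936.00.
At (462289, 4646862): z = −386593.0 − 2377856.9 + 2765936.00 = 1486.1 ft.

1486 ft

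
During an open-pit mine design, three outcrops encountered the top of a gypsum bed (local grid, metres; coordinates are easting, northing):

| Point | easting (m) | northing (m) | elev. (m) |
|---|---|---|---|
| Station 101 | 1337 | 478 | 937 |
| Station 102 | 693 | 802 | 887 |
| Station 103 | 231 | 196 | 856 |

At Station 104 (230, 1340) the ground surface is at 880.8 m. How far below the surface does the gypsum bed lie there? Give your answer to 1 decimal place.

Let the plane be z = a·easting + b·northing + c.
Station 102−Station 101: −644a + 324b = −50;  Station 103−Station 101: −1106a − 282b = −81.
Solving gives a = 0.074718, b = −0.005808.
Then c = 937 − a·1337 − b·478 = 839.88.
At (230, 1340): z_contact = 17.19 − 7.78 + 839.88 = 849.28 m.
Depth below ground = 880.8 − 849.28 = 31.5 m.

31.5 m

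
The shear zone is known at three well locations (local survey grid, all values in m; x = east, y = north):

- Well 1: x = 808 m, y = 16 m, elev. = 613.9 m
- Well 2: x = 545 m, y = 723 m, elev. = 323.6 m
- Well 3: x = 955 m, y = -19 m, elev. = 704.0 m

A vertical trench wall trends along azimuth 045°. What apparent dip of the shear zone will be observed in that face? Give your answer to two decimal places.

Two edge vectors: Well 1→Well 2 = (-263, 707, -290.3), Well 1→Well 3 = (147, -35, 90.1).
Normal n = (Well 1→Well 2) × (Well 1→Well 3) = (53540.2, -18977.8, -94724).
So ∂z/∂x = −n_x/n_z = 0.56522 and ∂z/∂y = −n_y/n_z = −0.20035.
Unit vector along 045° is (sin 45°, cos 45°) = (0.7071, 0.7071).
Slope in that direction = a·(0.7071) + b·(0.7071) = 0.25801.
Apparent dip = arctan|0.25801| = 14.47° (true dip is 31.0°, so apparent ≤ true as expected).

14.47°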